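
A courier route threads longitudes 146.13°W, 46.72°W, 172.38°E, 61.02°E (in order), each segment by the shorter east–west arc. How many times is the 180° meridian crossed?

1

Leg 1: -146.13° → -46.72°, shortest Δλ = 99.41° (east) — does not cross 180°.
Leg 2: -46.72° → +172.38°, shortest Δλ = -140.9° (west) — crosses 180°.
Leg 3: +172.38° → +61.02°, shortest Δλ = -111.36° (west) — does not cross 180°.
Total crossings: 1.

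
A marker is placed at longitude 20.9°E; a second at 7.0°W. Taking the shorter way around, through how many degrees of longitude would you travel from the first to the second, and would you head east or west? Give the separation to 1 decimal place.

27.9° west

Raw difference: -7.0 − 20.9 = -27.9°.
Normalise into (−180°, 180°]: -27.9° stays -27.9°.
Negative ⇒ the second point lies to the west; separation 27.9°.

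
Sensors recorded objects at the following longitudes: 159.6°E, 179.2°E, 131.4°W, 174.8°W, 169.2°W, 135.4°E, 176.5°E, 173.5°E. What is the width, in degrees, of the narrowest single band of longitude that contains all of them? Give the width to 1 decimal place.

93.2°

Sort the longitudes: -174.8°, -169.2°, -131.4°, +135.4°, +159.6°, +173.5°, +176.5°, +179.2°.
Eastward gaps between consecutive values (wrapping around): 5.6°, 37.8°, 266.8°, 24.2°, 13.9°, 3.0°, 2.7°, 6.0°.
Largest gap = 266.8° ⇒ minimal covering band is its complement: 360° − 266.8° = 93.2°.
Band runs from +135.4° eastward to -131.4°, crossing the antimeridian.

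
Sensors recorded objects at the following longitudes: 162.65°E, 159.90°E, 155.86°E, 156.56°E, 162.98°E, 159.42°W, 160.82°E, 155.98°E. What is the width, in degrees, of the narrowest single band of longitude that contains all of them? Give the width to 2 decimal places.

Sort the longitudes: -159.42°, +155.86°, +155.98°, +156.56°, +159.90°, +160.82°, +162.65°, +162.98°.
Eastward gaps between consecutive values (wrapping around): 315.28°, 0.12°, 0.58°, 3.34°, 0.92°, 1.83°, 0.33°, 37.60°.
Largest gap = 315.28° ⇒ minimal covering band is its complement: 360° − 315.28° = 44.72°.
Band runs from +155.86° eastward to -159.42°, crossing the antimeridian.

44.72°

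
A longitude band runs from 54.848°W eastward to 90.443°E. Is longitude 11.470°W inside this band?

Yes

Band width going east from -54.848° to +90.443°: ((90.443 − -54.848) mod 360) = 145.291°.
Offset of -11.470° east of the west edge: ((-11.470 − -54.848) mod 360) = 43.378°.
43.378° ≤ 145.291° ⇒ inside.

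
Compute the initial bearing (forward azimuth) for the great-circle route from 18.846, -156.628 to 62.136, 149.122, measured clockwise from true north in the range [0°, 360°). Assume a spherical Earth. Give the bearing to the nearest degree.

Δλ = 149.122 − -156.628 = 305.750°; wrapped into (−180°, 180°]: -54.250°.
θ = atan2( sin Δλ · cos φ₂ , cos φ₁ · sin φ₂ − sin φ₁ · cos φ₂ · cos Δλ )
  = atan2(-0.37931, 0.74846) = -26.875° → normalised to [0°, 360°): 333.125°.

333°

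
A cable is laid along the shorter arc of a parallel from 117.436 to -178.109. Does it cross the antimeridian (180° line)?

Naïve |-178.109 − 117.436| = 295.545° > 180°, so the shorter arc goes the other way round — across 180°.
Signed shortest Δλ = ((-178.109 − 117.436 + 180) mod 360) − 180 = 64.455°.
Going east by 64.455° from +117.436° passes through 180° before reaching -178.109°.

Yes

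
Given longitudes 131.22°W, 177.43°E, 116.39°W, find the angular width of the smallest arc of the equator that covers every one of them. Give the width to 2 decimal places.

66.18°

Sort the longitudes: -131.22°, -116.39°, +177.43°.
Eastward gaps between consecutive values (wrapping around): 14.83°, 293.82°, 51.35°.
Largest gap = 293.82° ⇒ minimal covering band is its complement: 360° − 293.82° = 66.18°.
Band runs from +177.43° eastward to -116.39°, crossing the antimeridian.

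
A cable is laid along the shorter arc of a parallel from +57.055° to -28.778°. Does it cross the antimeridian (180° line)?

No

Signed shortest Δλ = ((-28.778 − 57.055 + 180) mod 360) − 180 = -85.833°.
Going west by 85.833° from +57.055° reaches -28.778° without touching 180°.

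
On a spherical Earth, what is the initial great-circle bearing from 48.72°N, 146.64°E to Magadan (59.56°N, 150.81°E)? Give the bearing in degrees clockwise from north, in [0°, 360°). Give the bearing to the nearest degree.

Δλ = 150.81 − 146.64 = 4.17°.
θ = atan2( sin Δλ · cos φ₂ , cos φ₁ · sin φ₂ − sin φ₁ · cos φ₂ · cos Δλ )
  = atan2(0.03684, 0.18907) = 11.026° → normalised to [0°, 360°): 11.026°.

11°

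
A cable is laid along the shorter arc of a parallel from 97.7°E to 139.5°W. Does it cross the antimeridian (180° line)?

Yes

Naïve |-139.5 − 97.7| = 237.2° > 180°, so the shorter arc goes the other way round — across 180°.
Signed shortest Δλ = ((-139.5 − 97.7 + 180) mod 360) − 180 = 122.8°.
Going east by 122.8° from +97.7° passes through 180° before reaching -139.5°.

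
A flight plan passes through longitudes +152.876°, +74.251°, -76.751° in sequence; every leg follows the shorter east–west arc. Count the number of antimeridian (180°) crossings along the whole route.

Leg 1: +152.876° → +74.251°, shortest Δλ = -78.625° (west) — does not cross 180°.
Leg 2: +74.251° → -76.751°, shortest Δλ = -151.002° (west) — does not cross 180°.
Total crossings: 0.

0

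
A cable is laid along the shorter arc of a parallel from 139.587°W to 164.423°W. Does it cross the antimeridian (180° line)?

Signed shortest Δλ = ((-164.423 − -139.587 + 180) mod 360) − 180 = -24.836°.
Going west by 24.836° from -139.587° reaches -164.423° without touching 180°.

No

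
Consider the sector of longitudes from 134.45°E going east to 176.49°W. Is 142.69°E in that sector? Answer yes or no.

Band width going east from +134.45° to -176.49°: ((-176.49 − 134.45) mod 360) = 49.06°.
Offset of +142.69° east of the west edge: ((142.69 − 134.45) mod 360) = 8.24°.
8.24° ≤ 49.06° ⇒ inside.

Yes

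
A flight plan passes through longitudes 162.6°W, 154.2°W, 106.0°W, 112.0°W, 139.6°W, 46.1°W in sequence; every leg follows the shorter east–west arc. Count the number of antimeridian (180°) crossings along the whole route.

Leg 1: -162.6° → -154.2°, shortest Δλ = 8.4° (east) — does not cross 180°.
Leg 2: -154.2° → -106.0°, shortest Δλ = 48.2° (east) — does not cross 180°.
Leg 3: -106.0° → -112.0°, shortest Δλ = -6.0° (west) — does not cross 180°.
Leg 4: -112.0° → -139.6°, shortest Δλ = -27.6° (west) — does not cross 180°.
Leg 5: -139.6° → -46.1°, shortest Δλ = 93.5° (east) — does not cross 180°.
Total crossings: 0.

0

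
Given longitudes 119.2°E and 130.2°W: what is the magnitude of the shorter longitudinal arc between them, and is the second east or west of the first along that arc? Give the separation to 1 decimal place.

Raw difference: -130.2 − 119.2 = -249.4°.
Normalise into (−180°, 180°]: -249.4° + 360° = 110.6°.
Positive ⇒ the second point lies to the east; separation 110.6°.

110.6° east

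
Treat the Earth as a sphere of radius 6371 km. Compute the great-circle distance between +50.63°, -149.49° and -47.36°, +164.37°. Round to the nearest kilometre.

11756 km

Δλ = 164.37 − -149.49 = 313.86°; wrapped into (−180°, 180°]: -46.14°.
Δφ = -47.36 − 50.63 = -97.99°.
a = sin²(Δφ/2) + cos φ₁ · cos φ₂ · sin²(Δλ/2) = 0.635479.
c = 2·atan2(√a, √(1−a)) = 1.84518 rad → d = 6371·c ≈ 11755.67 km.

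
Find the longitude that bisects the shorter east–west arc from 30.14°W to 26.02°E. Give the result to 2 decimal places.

Signed shortest Δλ from -30.14° to +26.02° is +56.16°.
Midpoint longitude = -30.14° + (+56.16°)/2 = -30.14° + 28.08° = -2.06°.

2.06°W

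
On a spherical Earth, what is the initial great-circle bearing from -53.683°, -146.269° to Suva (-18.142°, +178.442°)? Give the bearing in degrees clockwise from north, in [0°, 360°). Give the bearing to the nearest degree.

Δλ = 178.442 − -146.269 = 324.711°; wrapped into (−180°, 180°]: -35.289°.
θ = atan2( sin Δλ · cos φ₂ , cos φ₁ · sin φ₂ − sin φ₁ · cos φ₂ · cos Δλ )
  = atan2(-0.54898, 0.44059) = -51.251° → normalised to [0°, 360°): 308.749°.

309°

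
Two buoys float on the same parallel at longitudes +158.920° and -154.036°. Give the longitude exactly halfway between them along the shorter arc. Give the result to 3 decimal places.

-177.558°

Signed shortest Δλ from +158.920° to -154.036° is +47.044°.
Midpoint longitude = +158.920° + (+47.044°)/2 = +158.920° + 23.522° = +182.442°.
Normalise into (−180°, 180°]: -177.558°.
(The naïve average (+158.920 + -154.036)/2 = 2.442° is on the wrong side of the globe.)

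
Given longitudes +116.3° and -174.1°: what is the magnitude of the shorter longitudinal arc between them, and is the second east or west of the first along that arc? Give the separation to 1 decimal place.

69.6° east

Raw difference: -174.1 − 116.3 = -290.4°.
Normalise into (−180°, 180°]: -290.4° + 360° = 69.6°.
Positive ⇒ the second point lies to the east; separation 69.6°.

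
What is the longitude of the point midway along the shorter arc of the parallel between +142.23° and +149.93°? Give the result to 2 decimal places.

+146.08°

Signed shortest Δλ from +142.23° to +149.93° is +7.70°.
Midpoint longitude = +142.23° + (+7.70°)/2 = +142.23° + 3.85° = +146.08°.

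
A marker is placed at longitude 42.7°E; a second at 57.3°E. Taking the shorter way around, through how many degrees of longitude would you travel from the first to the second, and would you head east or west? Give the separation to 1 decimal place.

Raw difference: 57.3 − 42.7 = 14.6°.
Normalise into (−180°, 180°]: 14.6° stays 14.6°.
Positive ⇒ the second point lies to the east; separation 14.6°.

14.6° east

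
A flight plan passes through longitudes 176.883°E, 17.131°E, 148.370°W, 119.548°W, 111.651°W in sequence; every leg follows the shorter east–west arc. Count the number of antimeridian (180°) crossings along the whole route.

0

Leg 1: +176.883° → +17.131°, shortest Δλ = -159.752° (west) — does not cross 180°.
Leg 2: +17.131° → -148.370°, shortest Δλ = -165.501° (west) — does not cross 180°.
Leg 3: -148.370° → -119.548°, shortest Δλ = 28.822° (east) — does not cross 180°.
Leg 4: -119.548° → -111.651°, shortest Δλ = 7.897° (east) — does not cross 180°.
Total crossings: 0.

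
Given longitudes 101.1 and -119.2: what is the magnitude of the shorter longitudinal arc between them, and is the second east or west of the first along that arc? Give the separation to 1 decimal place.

Raw difference: -119.2 − 101.1 = -220.3°.
Normalise into (−180°, 180°]: -220.3° + 360° = 139.7°.
Positive ⇒ the second point lies to the east; separation 139.7°.

139.7° east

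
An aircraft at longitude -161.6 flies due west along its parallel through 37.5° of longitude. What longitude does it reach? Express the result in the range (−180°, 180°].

+160.9°

Start at -161.6°; shift −37.5° → -199.1°.
-199.1° lies outside (−180°, 180°]; add 360° → +160.9°.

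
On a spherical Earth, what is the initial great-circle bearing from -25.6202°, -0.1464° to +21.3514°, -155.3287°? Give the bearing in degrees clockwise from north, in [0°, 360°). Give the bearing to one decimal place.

Δλ = -155.3287 − -0.1464 = -155.1823°.
θ = atan2( sin Δλ · cos φ₂ , cos φ₁ · sin φ₂ − sin φ₁ · cos φ₂ · cos Δλ )
  = atan2(-0.39092, -0.03724) = -95.442° → normalised to [0°, 360°): 264.558°.

264.6°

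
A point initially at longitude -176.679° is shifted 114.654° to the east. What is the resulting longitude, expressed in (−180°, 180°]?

-62.025°

Start at -176.679°; shift +114.654° → -62.025°.
-62.025° already lies in (−180°, 180°].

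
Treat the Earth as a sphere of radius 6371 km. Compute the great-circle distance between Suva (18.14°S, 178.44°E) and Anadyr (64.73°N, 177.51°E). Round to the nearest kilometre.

Δλ = 177.51 − 178.44 = -0.93°.
Δφ = 64.73 − -18.14 = 82.87°.
a = sin²(Δφ/2) + cos φ₁ · cos φ₂ · sin²(Δλ/2) = 0.437966.
c = 2·atan2(√a, √(1−a)) = 1.44641 rad → d = 6371·c ≈ 9215.07 km.

9215 km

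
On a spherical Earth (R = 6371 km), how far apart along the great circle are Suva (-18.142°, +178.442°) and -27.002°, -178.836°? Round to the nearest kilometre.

1024 km

Δλ = -178.836 − 178.442 = -357.278°; wrapped into (−180°, 180°]: 2.722°.
Δφ = -27.002 − -18.142 = -8.860°.
a = sin²(Δφ/2) + cos φ₁ · cos φ₂ · sin²(Δλ/2) = 0.006444.
c = 2·atan2(√a, √(1−a)) = 0.16072 rad → d = 6371·c ≈ 1023.95 km.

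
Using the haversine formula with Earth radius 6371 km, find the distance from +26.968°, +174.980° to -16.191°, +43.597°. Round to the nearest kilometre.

Δλ = 43.597 − 174.980 = -131.383°.
Δφ = -16.191 − 26.968 = -43.159°.
a = sin²(Δφ/2) + cos φ₁ · cos φ₂ · sin²(Δλ/2) = 0.846143.
c = 2·atan2(√a, √(1−a)) = 2.33545 rad → d = 6371·c ≈ 14879.13 km.

14879 km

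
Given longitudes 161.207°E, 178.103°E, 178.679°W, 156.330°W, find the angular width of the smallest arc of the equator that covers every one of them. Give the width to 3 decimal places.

42.463°

Sort the longitudes: -178.679°, -156.330°, +161.207°, +178.103°.
Eastward gaps between consecutive values (wrapping around): 22.349°, 317.537°, 16.896°, 3.218°.
Largest gap = 317.537° ⇒ minimal covering band is its complement: 360° − 317.537° = 42.463°.
Band runs from +161.207° eastward to -156.330°, crossing the antimeridian.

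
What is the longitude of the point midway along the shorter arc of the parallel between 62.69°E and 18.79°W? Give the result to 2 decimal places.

Signed shortest Δλ from +62.69° to -18.79° is -81.48°.
Midpoint longitude = +62.69° + (-81.48°)/2 = +62.69° − 40.74° = +21.95°.

21.95°E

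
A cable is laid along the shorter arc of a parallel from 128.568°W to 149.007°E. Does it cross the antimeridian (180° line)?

Naïve |149.007 − -128.568| = 277.575° > 180°, so the shorter arc goes the other way round — across 180°.
Signed shortest Δλ = ((149.007 − -128.568 + 180) mod 360) − 180 = -82.425°.
Going west by 82.425° from -128.568° passes through 180° before reaching +149.007°.

Yes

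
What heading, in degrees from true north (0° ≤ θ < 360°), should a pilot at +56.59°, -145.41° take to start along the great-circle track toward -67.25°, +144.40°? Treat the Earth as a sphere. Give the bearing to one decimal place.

210.5°

Δλ = 144.40 − -145.41 = 289.81°; wrapped into (−180°, 180°]: -70.19°.
θ = atan2( sin Δλ · cos φ₂ , cos φ₁ · sin φ₂ − sin φ₁ · cos φ₂ · cos Δλ )
  = atan2(-0.36383, -0.61719) = -149.481° → normalised to [0°, 360°): 210.519°.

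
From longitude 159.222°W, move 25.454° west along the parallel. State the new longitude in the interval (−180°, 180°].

175.324°E

Start at -159.222°; shift −25.454° → -184.676°.
-184.676° lies outside (−180°, 180°]; add 360° → +175.324°.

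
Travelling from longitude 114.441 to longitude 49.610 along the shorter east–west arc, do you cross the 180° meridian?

No

Signed shortest Δλ = ((49.610 − 114.441 + 180) mod 360) − 180 = -64.831°.
Going west by 64.831° from +114.441° reaches +49.610° without touching 180°.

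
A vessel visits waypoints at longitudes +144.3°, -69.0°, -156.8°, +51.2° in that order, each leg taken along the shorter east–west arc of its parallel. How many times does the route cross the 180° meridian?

2

Leg 1: +144.3° → -69.0°, shortest Δλ = 146.7° (east) — crosses 180°.
Leg 2: -69.0° → -156.8°, shortest Δλ = -87.8° (west) — does not cross 180°.
Leg 3: -156.8° → +51.2°, shortest Δλ = -152.0° (west) — crosses 180°.
Total crossings: 2.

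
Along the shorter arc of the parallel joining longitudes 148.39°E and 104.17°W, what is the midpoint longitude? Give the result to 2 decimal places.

157.89°W

Signed shortest Δλ from +148.39° to -104.17° is +107.44°.
Midpoint longitude = +148.39° + (+107.44°)/2 = +148.39° + 53.72° = +202.11°.
Normalise into (−180°, 180°]: -157.89°.
(The naïve average (+148.39 + -104.17)/2 = 22.11° is on the wrong side of the globe.)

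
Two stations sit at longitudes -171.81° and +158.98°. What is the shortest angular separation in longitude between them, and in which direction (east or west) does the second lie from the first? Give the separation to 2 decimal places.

Raw difference: 158.98 − -171.81 = 330.79°.
Normalise into (−180°, 180°]: 330.79° − 360° = -29.21°.
Negative ⇒ the second point lies to the west; separation 29.21°.

29.21° west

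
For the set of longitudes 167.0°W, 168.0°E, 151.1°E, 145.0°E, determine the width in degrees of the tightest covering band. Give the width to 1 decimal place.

Sort the longitudes: -167.0°, +145.0°, +151.1°, +168.0°.
Eastward gaps between consecutive values (wrapping around): 312.0°, 6.1°, 16.9°, 25.0°.
Largest gap = 312.0° ⇒ minimal covering band is its complement: 360° − 312.0° = 48.0°.
Band runs from +145.0° eastward to -167.0°, crossing the antimeridian.

48.0°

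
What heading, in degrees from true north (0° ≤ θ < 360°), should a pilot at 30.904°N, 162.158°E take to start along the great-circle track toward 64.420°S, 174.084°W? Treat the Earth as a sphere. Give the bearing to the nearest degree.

Δλ = -174.084 − 162.158 = -336.242°; wrapped into (−180°, 180°]: 23.758°.
θ = atan2( sin Δλ · cos φ₂ , cos φ₁ · sin φ₂ − sin φ₁ · cos φ₂ · cos Δλ )
  = atan2(0.17395, -0.97689) = 169.904° → normalised to [0°, 360°): 169.904°.

170°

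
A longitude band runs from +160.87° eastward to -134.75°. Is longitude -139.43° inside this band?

Yes

Band width going east from +160.87° to -134.75°: ((-134.75 − 160.87) mod 360) = 64.38°.
Offset of -139.43° east of the west edge: ((-139.43 − 160.87) mod 360) = 59.70°.
59.70° ≤ 64.38° ⇒ inside.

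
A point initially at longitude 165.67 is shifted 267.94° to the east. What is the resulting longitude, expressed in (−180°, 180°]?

+73.61°

Start at +165.67°; shift +267.94° → +433.61°.
+433.61° lies outside (−180°, 180°]; subtract 360° → +73.61°.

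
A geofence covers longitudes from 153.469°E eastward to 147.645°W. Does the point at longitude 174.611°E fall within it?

Band width going east from +153.469° to -147.645°: ((-147.645 − 153.469) mod 360) = 58.886°.
Offset of +174.611° east of the west edge: ((174.611 − 153.469) mod 360) = 21.142°.
21.142° ≤ 58.886° ⇒ inside.

Yes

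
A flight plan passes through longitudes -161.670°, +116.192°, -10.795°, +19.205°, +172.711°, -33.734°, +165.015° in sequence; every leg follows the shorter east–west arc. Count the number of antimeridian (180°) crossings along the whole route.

3

Leg 1: -161.670° → +116.192°, shortest Δλ = -82.138° (west) — crosses 180°.
Leg 2: +116.192° → -10.795°, shortest Δλ = -126.987° (west) — does not cross 180°.
Leg 3: -10.795° → +19.205°, shortest Δλ = 30.0° (east) — does not cross 180°.
Leg 4: +19.205° → +172.711°, shortest Δλ = 153.506° (east) — does not cross 180°.
Leg 5: +172.711° → -33.734°, shortest Δλ = 153.555° (east) — crosses 180°.
Leg 6: -33.734° → +165.015°, shortest Δλ = -161.251° (west) — crosses 180°.
Total crossings: 3.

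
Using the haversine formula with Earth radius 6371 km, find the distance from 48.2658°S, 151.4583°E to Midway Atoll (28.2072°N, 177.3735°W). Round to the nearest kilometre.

9053 km

Δλ = -177.3735 − 151.4583 = -328.8318°; wrapped into (−180°, 180°]: 31.1682°.
Δφ = 28.2072 − -48.2658 = 76.4730°.
a = sin²(Δφ/2) + cos φ₁ · cos φ₂ · sin²(Δλ/2) = 0.425387.
c = 2·atan2(√a, √(1−a)) = 1.42101 rad → d = 6371·c ≈ 9053.26 km.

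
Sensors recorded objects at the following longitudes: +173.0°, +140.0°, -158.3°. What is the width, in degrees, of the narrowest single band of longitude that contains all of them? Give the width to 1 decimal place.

Sort the longitudes: -158.3°, +140.0°, +173.0°.
Eastward gaps between consecutive values (wrapping around): 298.3°, 33.0°, 28.7°.
Largest gap = 298.3° ⇒ minimal covering band is its complement: 360° − 298.3° = 61.7°.
Band runs from +140.0° eastward to -158.3°, crossing the antimeridian.

61.7°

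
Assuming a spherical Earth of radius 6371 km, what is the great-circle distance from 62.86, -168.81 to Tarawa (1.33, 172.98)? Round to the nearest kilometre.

Δλ = 172.98 − -168.81 = 341.79°; wrapped into (−180°, 180°]: -18.21°.
Δφ = 1.33 − 62.86 = -61.53°.
a = sin²(Δφ/2) + cos φ₁ · cos φ₂ · sin²(Δλ/2) = 0.273071.
c = 2·atan2(√a, √(1−a)) = 1.09971 rad → d = 6371·c ≈ 7006.22 km.

7006 km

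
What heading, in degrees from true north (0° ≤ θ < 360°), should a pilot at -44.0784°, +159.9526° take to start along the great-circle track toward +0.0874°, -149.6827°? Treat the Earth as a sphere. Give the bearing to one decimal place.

60.0°

Δλ = -149.6827 − 159.9526 = -309.6353°; wrapped into (−180°, 180°]: 50.3647°.
θ = atan2( sin Δλ · cos φ₂ , cos φ₁ · sin φ₂ − sin φ₁ · cos φ₂ · cos Δλ )
  = atan2(0.77012, 0.44484) = 59.988° → normalised to [0°, 360°): 59.988°.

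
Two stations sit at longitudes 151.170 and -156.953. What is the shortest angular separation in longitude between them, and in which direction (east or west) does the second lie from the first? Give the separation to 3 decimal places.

Raw difference: -156.953 − 151.170 = -308.123°.
Normalise into (−180°, 180°]: -308.123° + 360° = 51.877°.
Positive ⇒ the second point lies to the east; separation 51.877°.

51.877° east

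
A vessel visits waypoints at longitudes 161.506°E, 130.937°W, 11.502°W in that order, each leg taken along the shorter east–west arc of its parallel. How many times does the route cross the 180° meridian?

1

Leg 1: +161.506° → -130.937°, shortest Δλ = 67.557° (east) — crosses 180°.
Leg 2: -130.937° → -11.502°, shortest Δλ = 119.435° (east) — does not cross 180°.
Total crossings: 1.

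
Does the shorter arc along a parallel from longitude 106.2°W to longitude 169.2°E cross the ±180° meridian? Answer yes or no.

Naïve |169.2 − -106.2| = 275.4° > 180°, so the shorter arc goes the other way round — across 180°.
Signed shortest Δλ = ((169.2 − -106.2 + 180) mod 360) − 180 = -84.6°.
Going west by 84.6° from -106.2° passes through 180° before reaching +169.2°.

Yes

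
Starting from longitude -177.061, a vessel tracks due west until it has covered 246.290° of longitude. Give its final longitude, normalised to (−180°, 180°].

-63.351°

Start at -177.061°; shift −246.290° → -423.351°.
-423.351° lies outside (−180°, 180°]; add 360° → -63.351°.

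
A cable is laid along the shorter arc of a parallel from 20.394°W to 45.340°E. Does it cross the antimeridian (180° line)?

No

Signed shortest Δλ = ((45.340 − -20.394 + 180) mod 360) − 180 = 65.734°.
Going east by 65.734° from -20.394° reaches +45.340° without touching 180°.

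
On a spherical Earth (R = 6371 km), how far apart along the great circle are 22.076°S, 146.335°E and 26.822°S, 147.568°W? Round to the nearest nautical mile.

Δλ = -147.568 − 146.335 = -293.903°; wrapped into (−180°, 180°]: 66.097°.
Δφ = -26.822 − -22.076 = -4.746°.
a = sin²(Δφ/2) + cos φ₁ · cos φ₂ · sin²(Δλ/2) = 0.247664.
c = 2·atan2(√a, √(1−a)) = 1.04180 rad → d = 6371·c ≈ 6637.28 km ≈ 3583.84 nmi.

3584 nmi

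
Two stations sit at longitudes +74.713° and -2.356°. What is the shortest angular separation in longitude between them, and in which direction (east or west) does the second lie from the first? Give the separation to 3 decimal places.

77.069° west

Raw difference: -2.356 − 74.713 = -77.069°.
Normalise into (−180°, 180°]: -77.069° stays -77.069°.
Negative ⇒ the second point lies to the west; separation 77.069°.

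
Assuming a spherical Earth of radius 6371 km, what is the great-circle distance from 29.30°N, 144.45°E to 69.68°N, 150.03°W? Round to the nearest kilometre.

Δλ = -150.03 − 144.45 = -294.48°; wrapped into (−180°, 180°]: 65.52°.
Δφ = 69.68 − 29.30 = 40.38°.
a = sin²(Δφ/2) + cos φ₁ · cos φ₂ · sin²(Δλ/2) = 0.207792.
c = 2·atan2(√a, √(1−a)) = 0.94664 rad → d = 6371·c ≈ 6031.02 km.

6031 km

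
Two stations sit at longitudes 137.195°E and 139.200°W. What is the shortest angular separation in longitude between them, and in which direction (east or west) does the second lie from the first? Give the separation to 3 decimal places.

83.605° east

Raw difference: -139.200 − 137.195 = -276.395°.
Normalise into (−180°, 180°]: -276.395° + 360° = 83.605°.
Positive ⇒ the second point lies to the east; separation 83.605°.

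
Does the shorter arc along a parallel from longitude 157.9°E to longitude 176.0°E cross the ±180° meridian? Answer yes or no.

Signed shortest Δλ = ((176.0 − 157.9 + 180) mod 360) − 180 = 18.1°.
Going east by 18.1° from +157.9° reaches +176.0° without touching 180°.

No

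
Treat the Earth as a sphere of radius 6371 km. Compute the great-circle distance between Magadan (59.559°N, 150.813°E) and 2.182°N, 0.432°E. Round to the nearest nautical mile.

6847 nmi

Δλ = 0.432 − 150.813 = -150.381°.
Δφ = 2.182 − 59.559 = -57.377°.
a = sin²(Δφ/2) + cos φ₁ · cos φ₂ · sin²(Δλ/2) = 0.703651.
c = 2·atan2(√a, √(1−a)) = 1.99029 rad → d = 6371·c ≈ 12680.17 km ≈ 6846.74 nmi.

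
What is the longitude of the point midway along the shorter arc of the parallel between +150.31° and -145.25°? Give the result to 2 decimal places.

Signed shortest Δλ from +150.31° to -145.25° is +64.44°.
Midpoint longitude = +150.31° + (+64.44°)/2 = +150.31° + 32.22° = +182.53°.
Normalise into (−180°, 180°]: -177.47°.
(The naïve average (+150.31 + -145.25)/2 = 2.53° is on the wrong side of the globe.)

-177.47°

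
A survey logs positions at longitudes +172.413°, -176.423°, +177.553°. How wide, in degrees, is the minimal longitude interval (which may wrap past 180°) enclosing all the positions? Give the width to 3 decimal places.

Sort the longitudes: -176.423°, +172.413°, +177.553°.
Eastward gaps between consecutive values (wrapping around): 348.836°, 5.140°, 6.024°.
Largest gap = 348.836° ⇒ minimal covering band is its complement: 360° − 348.836° = 11.164°.
Band runs from +172.413° eastward to -176.423°, crossing the antimeridian.

11.164°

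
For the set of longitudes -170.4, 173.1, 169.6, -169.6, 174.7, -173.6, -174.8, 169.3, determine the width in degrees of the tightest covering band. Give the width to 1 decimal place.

Sort the longitudes: -174.8°, -173.6°, -170.4°, -169.6°, +169.3°, +169.6°, +173.1°, +174.7°.
Eastward gaps between consecutive values (wrapping around): 1.2°, 3.2°, 0.8°, 338.9°, 0.3°, 3.5°, 1.6°, 10.5°.
Largest gap = 338.9° ⇒ minimal covering band is its complement: 360° − 338.9° = 21.1°.
Band runs from +169.3° eastward to -169.6°, crossing the antimeridian.

21.1°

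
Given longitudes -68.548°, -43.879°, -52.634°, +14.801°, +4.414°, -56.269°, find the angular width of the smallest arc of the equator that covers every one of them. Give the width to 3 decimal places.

Sort the longitudes: -68.548°, -56.269°, -52.634°, -43.879°, +4.414°, +14.801°.
Eastward gaps between consecutive values (wrapping around): 12.279°, 3.635°, 8.755°, 48.293°, 10.387°, 276.651°.
Largest gap = 276.651° ⇒ minimal covering band is its complement: 360° − 276.651° = 83.349°.
Band runs from -68.548° eastward to +14.801°.

83.349°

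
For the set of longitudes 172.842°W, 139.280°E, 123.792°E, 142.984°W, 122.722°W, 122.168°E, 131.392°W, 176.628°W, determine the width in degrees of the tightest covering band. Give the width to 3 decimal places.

115.110°

Sort the longitudes: -176.628°, -172.842°, -142.984°, -131.392°, -122.722°, +122.168°, +123.792°, +139.280°.
Eastward gaps between consecutive values (wrapping around): 3.786°, 29.858°, 11.592°, 8.670°, 244.890°, 1.624°, 15.488°, 44.092°.
Largest gap = 244.890° ⇒ minimal covering band is its complement: 360° − 244.890° = 115.110°.
Band runs from +122.168° eastward to -122.722°, crossing the antimeridian.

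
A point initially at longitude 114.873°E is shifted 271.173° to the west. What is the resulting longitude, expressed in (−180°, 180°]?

Start at +114.873°; shift −271.173° → -156.300°.
-156.300° already lies in (−180°, 180°].

156.300°W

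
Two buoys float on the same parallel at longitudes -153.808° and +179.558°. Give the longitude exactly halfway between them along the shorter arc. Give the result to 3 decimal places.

-167.125°

Signed shortest Δλ from -153.808° to +179.558° is -26.634°.
Midpoint longitude = -153.808° + (-26.634°)/2 = -153.808° − 13.317° = -167.125°.
(The naïve average (-153.808 + +179.558)/2 = 12.875° is on the wrong side of the globe.)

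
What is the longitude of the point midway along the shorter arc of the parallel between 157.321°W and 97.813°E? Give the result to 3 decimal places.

Signed shortest Δλ from -157.321° to +97.813° is -104.866°.
Midpoint longitude = -157.321° + (-104.866°)/2 = -157.321° − 52.433° = -209.754°.
Normalise into (−180°, 180°]: +150.246°.
(The naïve average (-157.321 + +97.813)/2 = -29.754° is on the wrong side of the globe.)

150.246°E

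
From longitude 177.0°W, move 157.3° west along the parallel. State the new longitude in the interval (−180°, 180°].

Start at -177.0°; shift −157.3° → -334.3°.
-334.3° lies outside (−180°, 180°]; add 360° → +25.7°.

25.7°E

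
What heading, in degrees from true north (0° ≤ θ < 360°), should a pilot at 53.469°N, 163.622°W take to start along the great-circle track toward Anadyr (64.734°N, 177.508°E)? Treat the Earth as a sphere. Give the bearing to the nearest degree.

327°

Δλ = 177.508 − -163.622 = 341.130°; wrapped into (−180°, 180°]: -18.870°.
θ = atan2( sin Δλ · cos φ₂ , cos φ₁ · sin φ₂ − sin φ₁ · cos φ₂ · cos Δλ )
  = atan2(-0.13804, 0.21378) = -32.851° → normalised to [0°, 360°): 327.149°.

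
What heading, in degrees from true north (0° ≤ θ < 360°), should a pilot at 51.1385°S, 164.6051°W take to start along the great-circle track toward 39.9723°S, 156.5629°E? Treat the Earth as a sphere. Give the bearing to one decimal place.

277.3°

Δλ = 156.5629 − -164.6051 = 321.1680°; wrapped into (−180°, 180°]: -38.8320°.
θ = atan2( sin Δλ · cos φ₂ , cos φ₁ · sin φ₂ − sin φ₁ · cos φ₂ · cos Δλ )
  = atan2(-0.48053, 0.06177) = -82.675° → normalised to [0°, 360°): 277.325°.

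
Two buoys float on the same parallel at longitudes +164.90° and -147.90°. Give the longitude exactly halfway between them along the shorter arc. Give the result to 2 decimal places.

-171.50°

Signed shortest Δλ from +164.90° to -147.90° is +47.20°.
Midpoint longitude = +164.90° + (+47.20°)/2 = +164.90° + 23.60° = +188.50°.
Normalise into (−180°, 180°]: -171.50°.
(The naïve average (+164.90 + -147.90)/2 = 8.5° is on the wrong side of the globe.)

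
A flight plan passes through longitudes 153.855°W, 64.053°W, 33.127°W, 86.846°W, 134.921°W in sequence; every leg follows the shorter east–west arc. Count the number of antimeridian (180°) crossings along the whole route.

0

Leg 1: -153.855° → -64.053°, shortest Δλ = 89.802° (east) — does not cross 180°.
Leg 2: -64.053° → -33.127°, shortest Δλ = 30.926° (east) — does not cross 180°.
Leg 3: -33.127° → -86.846°, shortest Δλ = -53.719° (west) — does not cross 180°.
Leg 4: -86.846° → -134.921°, shortest Δλ = -48.075° (west) — does not cross 180°.
Total crossings: 0.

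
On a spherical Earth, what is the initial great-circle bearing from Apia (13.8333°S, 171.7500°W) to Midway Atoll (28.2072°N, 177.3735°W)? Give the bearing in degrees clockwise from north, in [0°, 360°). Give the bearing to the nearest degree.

Δλ = -177.3735 − -171.7500 = -5.6235°.
θ = atan2( sin Δλ · cos φ₂ , cos φ₁ · sin φ₂ − sin φ₁ · cos φ₂ · cos Δλ )
  = atan2(-0.08635, 0.66864) = -7.359° → normalised to [0°, 360°): 352.641°.

353°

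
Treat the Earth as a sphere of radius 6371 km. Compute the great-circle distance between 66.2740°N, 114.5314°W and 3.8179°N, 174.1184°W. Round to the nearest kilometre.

8304 km

Δλ = -174.1184 − -114.5314 = -59.5870°.
Δφ = 3.8179 − 66.2740 = -62.4561°.
a = sin²(Δφ/2) + cos φ₁ · cos φ₂ · sin²(Δλ/2) = 0.367903.
c = 2·atan2(√a, √(1−a)) = 1.30343 rad → d = 6371·c ≈ 8304.14 km.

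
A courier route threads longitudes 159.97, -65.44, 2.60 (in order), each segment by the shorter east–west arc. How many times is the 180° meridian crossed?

Leg 1: +159.97° → -65.44°, shortest Δλ = 134.59° (east) — crosses 180°.
Leg 2: -65.44° → +2.60°, shortest Δλ = 68.04° (east) — does not cross 180°.
Total crossings: 1.

1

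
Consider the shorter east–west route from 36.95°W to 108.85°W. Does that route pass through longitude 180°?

No

Signed shortest Δλ = ((-108.85 − -36.95 + 180) mod 360) − 180 = -71.9°.
Going west by 71.9° from -36.95° reaches -108.85° without touching 180°.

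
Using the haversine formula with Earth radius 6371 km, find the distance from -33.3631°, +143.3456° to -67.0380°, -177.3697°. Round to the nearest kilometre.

Δλ = -177.3697 − 143.3456 = -320.7153°; wrapped into (−180°, 180°]: 39.2847°.
Δφ = -67.0380 − -33.3631 = -33.6749°.
a = sin²(Δφ/2) + cos φ₁ · cos φ₂ · sin²(Δλ/2) = 0.120719.
c = 2·atan2(√a, √(1−a)) = 0.70969 rad → d = 6371·c ≈ 4521.45 km.

4521 km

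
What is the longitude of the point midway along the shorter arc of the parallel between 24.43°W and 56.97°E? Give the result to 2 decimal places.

Signed shortest Δλ from -24.43° to +56.97° is +81.40°.
Midpoint longitude = -24.43° + (+81.40°)/2 = -24.43° + 40.70° = +16.27°.

16.27°E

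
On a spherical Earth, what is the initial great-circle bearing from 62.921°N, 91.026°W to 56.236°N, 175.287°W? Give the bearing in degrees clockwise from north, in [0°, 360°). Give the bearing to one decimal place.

Δλ = -175.287 − -91.026 = -84.261°.
θ = atan2( sin Δλ · cos φ₂ , cos φ₁ · sin φ₂ − sin φ₁ · cos φ₂ · cos Δλ )
  = atan2(-0.55299, 0.32896) = -59.253° → normalised to [0°, 360°): 300.747°.

300.7°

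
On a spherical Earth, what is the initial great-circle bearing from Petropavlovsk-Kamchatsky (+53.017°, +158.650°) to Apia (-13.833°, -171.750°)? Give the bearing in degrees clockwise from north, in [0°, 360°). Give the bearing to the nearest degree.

150°

Δλ = -171.750 − 158.650 = -330.400°; wrapped into (−180°, 180°]: 29.600°.
θ = atan2( sin Δλ · cos φ₂ , cos φ₁ · sin φ₂ − sin φ₁ · cos φ₂ · cos Δλ )
  = atan2(0.47962, -0.81825) = 149.623° → normalised to [0°, 360°): 149.623°.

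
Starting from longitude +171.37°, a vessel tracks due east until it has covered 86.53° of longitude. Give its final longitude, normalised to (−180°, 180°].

-102.10°

Start at +171.37°; shift +86.53° → +257.90°.
+257.90° lies outside (−180°, 180°]; subtract 360° → -102.10°.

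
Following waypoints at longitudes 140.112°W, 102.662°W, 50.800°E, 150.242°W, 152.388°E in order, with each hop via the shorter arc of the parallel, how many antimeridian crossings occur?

2

Leg 1: -140.112° → -102.662°, shortest Δλ = 37.45° (east) — does not cross 180°.
Leg 2: -102.662° → +50.800°, shortest Δλ = 153.462° (east) — does not cross 180°.
Leg 3: +50.800° → -150.242°, shortest Δλ = 158.958° (east) — crosses 180°.
Leg 4: -150.242° → +152.388°, shortest Δλ = -57.37° (west) — crosses 180°.
Total crossings: 2.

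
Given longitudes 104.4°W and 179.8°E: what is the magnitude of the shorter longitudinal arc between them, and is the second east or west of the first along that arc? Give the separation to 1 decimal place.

75.8° west

Raw difference: 179.8 − -104.4 = 284.2°.
Normalise into (−180°, 180°]: 284.2° − 360° = -75.8°.
Negative ⇒ the second point lies to the west; separation 75.8°.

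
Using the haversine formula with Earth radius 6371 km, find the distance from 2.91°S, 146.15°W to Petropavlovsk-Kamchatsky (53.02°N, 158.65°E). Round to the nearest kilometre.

8051 km

Δλ = 158.65 − -146.15 = 304.80°; wrapped into (−180°, 180°]: -55.20°.
Δφ = 53.02 − -2.91 = 55.93°.
a = sin²(Δφ/2) + cos φ₁ · cos φ₂ · sin²(Δλ/2) = 0.348847.
c = 2·atan2(√a, √(1−a)) = 1.26368 rad → d = 6371·c ≈ 8050.93 km.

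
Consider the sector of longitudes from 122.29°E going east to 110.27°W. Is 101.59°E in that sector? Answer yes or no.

Band width going east from +122.29° to -110.27°: ((-110.27 − 122.29) mod 360) = 127.44°.
Offset of +101.59° east of the west edge: ((101.59 − 122.29) mod 360) = 339.30°.
339.30° > 127.44° ⇒ outside.

No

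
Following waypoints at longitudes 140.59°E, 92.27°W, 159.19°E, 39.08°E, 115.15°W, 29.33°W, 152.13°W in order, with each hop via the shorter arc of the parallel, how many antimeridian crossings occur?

2

Leg 1: +140.59° → -92.27°, shortest Δλ = 127.14° (east) — crosses 180°.
Leg 2: -92.27° → +159.19°, shortest Δλ = -108.54° (west) — crosses 180°.
Leg 3: +159.19° → +39.08°, shortest Δλ = -120.11° (west) — does not cross 180°.
Leg 4: +39.08° → -115.15°, shortest Δλ = -154.23° (west) — does not cross 180°.
Leg 5: -115.15° → -29.33°, shortest Δλ = 85.82° (east) — does not cross 180°.
Leg 6: -29.33° → -152.13°, shortest Δλ = -122.8° (west) — does not cross 180°.
Total crossings: 2.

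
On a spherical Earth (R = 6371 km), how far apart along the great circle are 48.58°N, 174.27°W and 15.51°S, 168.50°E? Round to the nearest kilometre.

7328 km

Δλ = 168.50 − -174.27 = 342.77°; wrapped into (−180°, 180°]: -17.23°.
Δφ = -15.51 − 48.58 = -64.09°.
a = sin²(Δφ/2) + cos φ₁ · cos φ₂ · sin²(Δλ/2) = 0.295825.
c = 2·atan2(√a, √(1−a)) = 1.15015 rad → d = 6371·c ≈ 7327.60 km.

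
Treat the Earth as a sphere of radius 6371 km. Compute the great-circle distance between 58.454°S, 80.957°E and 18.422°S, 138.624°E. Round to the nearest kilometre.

Δλ = 138.624 − 80.957 = 57.667°.
Δφ = -18.422 − -58.454 = 40.032°.
a = sin²(Δφ/2) + cos φ₁ · cos φ₂ · sin²(Δλ/2) = 0.232604.
c = 2·atan2(√a, √(1−a)) = 1.00653 rad → d = 6371·c ≈ 6412.63 km.

6413 km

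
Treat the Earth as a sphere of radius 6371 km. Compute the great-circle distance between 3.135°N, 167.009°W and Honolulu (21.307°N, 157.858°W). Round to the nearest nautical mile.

Δλ = -157.858 − -167.009 = 9.151°.
Δφ = 21.307 − 3.135 = 18.172°.
a = sin²(Δφ/2) + cos φ₁ · cos φ₂ · sin²(Δλ/2) = 0.030858.
c = 2·atan2(√a, √(1−a)) = 0.35316 rad → d = 6371·c ≈ 2249.97 km ≈ 1214.89 nmi.

1215 nmi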